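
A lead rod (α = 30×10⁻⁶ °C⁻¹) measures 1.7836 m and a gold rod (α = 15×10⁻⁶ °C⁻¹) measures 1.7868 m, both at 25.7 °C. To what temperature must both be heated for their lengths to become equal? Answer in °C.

T = 145.5 °C

Equal length when α₁L₁ΔT − α₂L₂ΔT = L₂ − L₁ = 3.20×10⁻³ m
α₁L₁ = 5.3508×10⁻⁵, α₂L₂ = 2.6802×10⁻⁵ → Δ(αL) = 2.6706×10⁻⁵ m/K
ΔT = 3.20×10⁻³ / 2.6706×10⁻⁵ = 119.823 K, so T = 25.7 + 119.823 = 145.523 °C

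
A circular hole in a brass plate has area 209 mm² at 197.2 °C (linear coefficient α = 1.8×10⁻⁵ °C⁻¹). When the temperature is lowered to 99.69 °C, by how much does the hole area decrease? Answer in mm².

Area coefficient ≈ 2α; |ΔT| = 97.51 K
ΔA = 2αA₀ΔT = 2(1.8×10⁻⁵)(209)(97.51) = 0.734 mm²

ΔA = 0.734 mm²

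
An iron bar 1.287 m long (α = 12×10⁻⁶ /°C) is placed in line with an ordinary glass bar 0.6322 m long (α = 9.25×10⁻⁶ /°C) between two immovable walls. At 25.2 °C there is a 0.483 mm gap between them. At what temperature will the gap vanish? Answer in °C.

α₁L₁ = 1.5444×10⁻⁵ m/K, α₂L₂ = 5.84785×10⁻⁶ m/K → total 2.129185×10⁻⁵ m/K
ΔT = g/(α₁L₁+α₂L₂) = 4.83×10⁻⁴ / 2.129185×10⁻⁵ = 22.685 K
T = 25.2 + 22.685 = 47.885 °C

T = 47.9 °C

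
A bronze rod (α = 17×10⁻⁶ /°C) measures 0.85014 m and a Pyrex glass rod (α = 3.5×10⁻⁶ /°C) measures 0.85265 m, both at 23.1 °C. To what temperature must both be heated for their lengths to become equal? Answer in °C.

T = 242.0 °C

L₁(1 + α₁ΔT) = L₂(1 + α₂ΔT) ⇒ ΔT = (L₂ − L₁)/(α₁L₁ − α₂L₂)
L₂ − L₁ = 0.85265 − 0.85014 = 2.51×10⁻³ m
α₁L₁ − α₂L₂ = 17×10⁻⁶×0.85014 − 3.5×10⁻⁶×0.85265 = 1.1468105×10⁻⁵ m/K
ΔT = 2.51×10⁻³ / 1.1468105×10⁻⁵ = 218.868 K
T = 23.1 + 218.868 = 241.968 °C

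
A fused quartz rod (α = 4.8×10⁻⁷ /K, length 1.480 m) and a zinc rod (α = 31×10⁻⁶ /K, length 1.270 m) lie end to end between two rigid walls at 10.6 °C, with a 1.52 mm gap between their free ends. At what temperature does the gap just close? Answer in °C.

T = 48.5 °C

Gap closes when ΔL₁ + ΔL₂ = 1.52 mm = 1.52×10⁻³ m
(α₁L₁ + α₂L₂)ΔT = g
α₁L₁ + α₂L₂ = 4.8×10⁻⁷×1.480 + 31×10⁻⁶×1.270 = 4.00804×10⁻⁵ m/K
ΔT = 1.52×10⁻³ / 4.00804×10⁻⁵ = 37.924 K
T = 10.6 + 37.924 = 48.524 °C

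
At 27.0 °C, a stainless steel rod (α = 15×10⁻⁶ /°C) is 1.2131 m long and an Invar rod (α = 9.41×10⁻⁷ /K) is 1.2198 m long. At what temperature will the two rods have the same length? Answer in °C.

T = 420.0 °C

Equal length when α₁L₁ΔT − α₂L₂ΔT = L₂ − L₁ = 6.70×10⁻³ m
α₁L₁ = 1.81965×10⁻⁵, α₂L₂ = 1.1478318×10⁻⁶ → Δ(αL) = 1.70486682×10⁻⁵ m/K
ΔT = 6.70×10⁻³ / 1.70486682×10⁻⁵ = 392.993 K, so T = 27.0 + 392.993 = 419.993 °C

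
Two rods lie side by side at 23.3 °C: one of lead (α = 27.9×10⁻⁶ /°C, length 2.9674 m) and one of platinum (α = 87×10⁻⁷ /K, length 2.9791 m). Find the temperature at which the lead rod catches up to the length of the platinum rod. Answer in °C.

Equal length when α₁L₁ΔT − α₂L₂ΔT = L₂ − L₁ = 1.17×10⁻² m
α₁L₁ = 8.279046×10⁻⁵, α₂L₂ = 2.591817×10⁻⁵ → Δ(αL) = 5.687229×10⁻⁵ m/K
ΔT = 1.17×10⁻² / 5.687229×10⁻⁵ = 205.724 K, so T = 23.3 + 205.724 = 229.024 °C

T = 229.0 °C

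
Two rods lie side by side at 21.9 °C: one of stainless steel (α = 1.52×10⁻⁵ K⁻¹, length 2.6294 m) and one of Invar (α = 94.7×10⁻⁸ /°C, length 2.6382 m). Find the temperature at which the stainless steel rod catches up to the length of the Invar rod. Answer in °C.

Equal length when α₁L₁ΔT − α₂L₂ΔT = L₂ − L₁ = 8.80×10⁻³ m
α₁L₁ = 3.996688×10⁻⁵, α₂L₂ = 2.4983754×10⁻⁶ → Δ(αL) = 3.74685046×10⁻⁵ m/K
ΔT = 8.80×10⁻³ / 3.74685046×10⁻⁵ = 234.864 K, so T = 21.9 + 234.864 = 256.764 °C

T = 256.8 °C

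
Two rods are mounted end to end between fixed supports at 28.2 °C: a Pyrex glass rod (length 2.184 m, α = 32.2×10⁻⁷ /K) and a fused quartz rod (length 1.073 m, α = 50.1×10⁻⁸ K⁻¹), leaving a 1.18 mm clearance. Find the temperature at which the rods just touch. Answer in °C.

α₁L₁ = 7.03248×10⁻⁶ m/K, α₂L₂ = 5.37573×10⁻⁷ m/K → total 7.570053×10⁻⁶ m/K
ΔT = g/(α₁L₁+α₂L₂) = 1.18×10⁻³ / 7.570053×10⁻⁶ = 155.88 K
T = 28.2 + 155.88 = 184.08 °C

T = 184 °C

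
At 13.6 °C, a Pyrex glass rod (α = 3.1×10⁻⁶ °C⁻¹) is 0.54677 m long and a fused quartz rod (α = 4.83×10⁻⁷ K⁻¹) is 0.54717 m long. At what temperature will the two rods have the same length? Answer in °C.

L₁(1 + α₁ΔT) = L₂(1 + α₂ΔT) ⇒ ΔT = (L₂ − L₁)/(α₁L₁ − α₂L₂)
L₂ − L₁ = 0.54717 − 0.54677 = 4.00×10⁻⁴ m
α₁L₁ − α₂L₂ = 3.1×10⁻⁶×0.54677 − 4.83×10⁻⁷×0.54717 = 1.43070389×10⁻⁶ m/K
ΔT = 4.00×10⁻⁴ / 1.43070389×10⁻⁶ = 279.583 K
T = 13.6 + 279.583 = 293.183 °C

T = 293.2 °C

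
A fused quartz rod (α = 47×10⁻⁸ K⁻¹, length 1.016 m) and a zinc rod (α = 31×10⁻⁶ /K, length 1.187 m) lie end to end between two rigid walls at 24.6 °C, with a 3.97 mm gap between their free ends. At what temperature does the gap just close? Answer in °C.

α₁L₁ = 4.7752×10⁻⁷ m/K, α₂L₂ = 3.6797×10⁻⁵ m/K → total 3.727452×10⁻⁵ m/K
ΔT = g/(α₁L₁+α₂L₂) = 3.97×10⁻³ / 3.727452×10⁻⁵ = 106.51 K
T = 24.6 + 106.51 = 131.11 °C

T = 131 °C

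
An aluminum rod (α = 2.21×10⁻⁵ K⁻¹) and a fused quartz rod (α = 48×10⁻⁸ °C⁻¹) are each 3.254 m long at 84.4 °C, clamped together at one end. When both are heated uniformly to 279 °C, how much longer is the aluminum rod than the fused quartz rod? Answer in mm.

ΔT = 194.6 K
aluminum: ΔL = 2.21×10⁻⁵ × 3.254 m × 194.6 = 1.3994×10⁻² m = 13.994 mm
fused quartz: ΔL = 48×10⁻⁸ × 3.254 m × 194.6 = 3.0395×10⁻⁴ m = 0.30395 mm
difference = 13.994 − 0.30395 = 13.69005 mm

13.7 mm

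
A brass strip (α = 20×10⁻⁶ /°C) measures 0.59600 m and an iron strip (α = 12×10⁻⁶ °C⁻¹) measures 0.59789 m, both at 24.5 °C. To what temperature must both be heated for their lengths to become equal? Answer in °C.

Equal length when α₁L₁ΔT − α₂L₂ΔT = L₂ − L₁ = 1.89×10⁻³ m
α₁L₁ = 1.192×10⁻⁵, α₂L₂ = 7.17468×10⁻⁶ → Δ(αL) = 4.74532×10⁻⁶ m/K
ΔT = 1.89×10⁻³ / 4.74532×10⁻⁶ = 398.287 K, so T = 24.5 + 398.287 = 422.787 °C

T = 422.8 °C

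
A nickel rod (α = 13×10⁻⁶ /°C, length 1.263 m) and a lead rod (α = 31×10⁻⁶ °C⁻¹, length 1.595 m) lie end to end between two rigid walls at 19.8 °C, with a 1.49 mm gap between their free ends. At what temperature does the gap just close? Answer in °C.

T = 42.4 °C

Gap closes when ΔL₁ + ΔL₂ = 1.49 mm = 1.49×10⁻³ m
(α₁L₁ + α₂L₂)ΔT = g
α₁L₁ + α₂L₂ = 13×10⁻⁶×1.263 + 31×10⁻⁶×1.595 = 6.5864×10⁻⁵ m/K
ΔT = 1.49×10⁻³ / 6.5864×10⁻⁵ = 22.622 K
T = 19.8 + 22.622 = 42.422 °C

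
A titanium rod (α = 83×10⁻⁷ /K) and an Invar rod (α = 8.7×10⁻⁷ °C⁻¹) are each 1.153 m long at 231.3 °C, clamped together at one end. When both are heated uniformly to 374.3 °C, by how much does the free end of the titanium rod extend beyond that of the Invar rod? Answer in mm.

1.23 mm

ΔT = 143.0 K
titanium: ΔL = 83×10⁻⁷ × 1.153 m × 143.0 = 1.3685×10⁻³ m = 1.3685 mm
Invar: ΔL = 8.7×10⁻⁷ × 1.153 m × 143.0 = 1.4344×10⁻⁴ m = 0.14344 mm
difference = 1.3685 − 0.14344 = 1.22506 mm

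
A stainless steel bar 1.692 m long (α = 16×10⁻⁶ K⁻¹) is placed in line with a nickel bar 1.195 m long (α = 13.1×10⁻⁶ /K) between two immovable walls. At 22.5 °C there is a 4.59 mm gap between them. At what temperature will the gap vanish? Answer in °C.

T = 130 °C

α₁L₁ = 2.7072×10⁻⁵ m/K, α₂L₂ = 1.56545×10⁻⁵ m/K → total 4.27265×10⁻⁵ m/K
ΔT = g/(α₁L₁+α₂L₂) = 4.59×10⁻³ / 4.27265×10⁻⁵ = 107.43 K
T = 22.5 + 107.43 = 129.93 °C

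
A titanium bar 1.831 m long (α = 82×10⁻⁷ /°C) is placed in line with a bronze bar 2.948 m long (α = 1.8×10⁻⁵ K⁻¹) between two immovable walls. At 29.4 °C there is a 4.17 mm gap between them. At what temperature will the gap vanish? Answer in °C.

T = 90.7 °C

Gap closes when ΔL₁ + ΔL₂ = 4.17 mm = 4.17×10⁻³ m
(α₁L₁ + α₂L₂)ΔT = g
α₁L₁ + α₂L₂ = 82×10⁻⁷×1.831 + 1.8×10⁻⁵×2.948 = 6.80782×10⁻⁵ m/K
ΔT = 4.17×10⁻³ / 6.80782×10⁻⁵ = 61.253 K
T = 29.4 + 61.253 = 90.653 °C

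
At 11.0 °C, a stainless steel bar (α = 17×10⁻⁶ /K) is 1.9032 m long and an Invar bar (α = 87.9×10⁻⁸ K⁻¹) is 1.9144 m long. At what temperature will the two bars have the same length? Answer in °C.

T = 376.2 °C

L₁(1 + α₁ΔT) = L₂(1 + α₂ΔT) ⇒ ΔT = (L₂ − L₁)/(α₁L₁ − α₂L₂)
L₂ − L₁ = 1.9144 − 1.9032 = 1.12×10⁻² m
α₁L₁ − α₂L₂ = 17×10⁻⁶×1.9032 − 87.9×10⁻⁸×1.9144 = 3.06716424×10⁻⁵ m/K
ΔT = 1.12×10⁻² / 3.06716424×10⁻⁵ = 365.158 K
T = 11.0 + 365.158 = 376.158 °C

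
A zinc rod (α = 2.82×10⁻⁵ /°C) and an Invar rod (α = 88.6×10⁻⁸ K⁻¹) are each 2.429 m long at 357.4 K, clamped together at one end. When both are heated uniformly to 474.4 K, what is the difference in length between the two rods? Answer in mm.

ΔT = 117.0 K
zinc: ΔL = 2.82×10⁻⁵ × 2.429 m × 117.0 = 8.0142×10⁻³ m = 8.0142 mm
Invar: ΔL = 88.6×10⁻⁸ × 2.429 m × 117.0 = 2.5179×10⁻⁴ m = 0.25179 mm
difference = 8.0142 − 0.25179 = 7.76241 mm

7.76 mm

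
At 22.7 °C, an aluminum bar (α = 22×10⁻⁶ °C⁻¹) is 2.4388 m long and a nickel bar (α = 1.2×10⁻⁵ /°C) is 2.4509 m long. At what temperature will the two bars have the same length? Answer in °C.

T = 521.8 °C

L₁(1 + α₁ΔT) = L₂(1 + α₂ΔT) ⇒ ΔT = (L₂ − L₁)/(α₁L₁ − α₂L₂)
L₂ − L₁ = 2.4509 − 2.4388 = 1.21×10⁻² m
α₁L₁ − α₂L₂ = 22×10⁻⁶×2.4388 − 1.2×10⁻⁵×2.4509 = 2.42428×10⁻⁵ m/K
ΔT = 1.21×10⁻² / 2.42428×10⁻⁵ = 499.117 K
T = 22.7 + 499.117 = 521.817 °C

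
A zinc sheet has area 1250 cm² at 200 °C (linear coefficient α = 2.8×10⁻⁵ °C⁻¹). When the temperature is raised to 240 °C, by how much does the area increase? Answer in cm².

ΔA = 2.80 cm²

Area coefficient ≈ 2α; |ΔT| = 40 K
ΔA = 2αA₀ΔT = 2(2.8×10⁻⁵)(1250)(40) = 2.80 cm²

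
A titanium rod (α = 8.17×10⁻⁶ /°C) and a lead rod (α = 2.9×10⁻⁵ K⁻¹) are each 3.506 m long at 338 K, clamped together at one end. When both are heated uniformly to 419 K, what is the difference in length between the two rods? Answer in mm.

ΔT = 81 K
titanium: ΔL = 8.17×10⁻⁶ × 3.506 m × 81 = 2.3202×10⁻³ m = 2.3202 mm
lead: ΔL = 2.9×10⁻⁵ × 3.506 m × 81 = 8.2356×10⁻³ m = 8.2356 mm
difference = 8.2356 − 2.3202 = 5.9154 mm

5.92 mm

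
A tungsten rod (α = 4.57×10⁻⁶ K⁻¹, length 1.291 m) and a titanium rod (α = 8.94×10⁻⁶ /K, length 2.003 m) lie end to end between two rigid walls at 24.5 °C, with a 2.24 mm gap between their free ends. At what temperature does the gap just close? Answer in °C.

α₁L₁ = 5.89987×10⁻⁶ m/K, α₂L₂ = 1.790682×10⁻⁵ m/K → total 2.380669×10⁻⁵ m/K
ΔT = g/(α₁L₁+α₂L₂) = 2.24×10⁻³ / 2.380669×10⁻⁵ = 94.09 K
T = 24.5 + 94.09 = 118.59 °C

T = 119 °C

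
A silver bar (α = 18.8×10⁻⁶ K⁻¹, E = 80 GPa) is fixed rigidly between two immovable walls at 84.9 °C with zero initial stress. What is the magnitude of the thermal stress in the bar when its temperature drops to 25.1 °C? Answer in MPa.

σ = 89.9 MPa

Fully constrained: the free strain ε = αΔT is blocked, so σ = Eε = EαΔT.
|ΔT| = 59.8 K
σ = 80.0×10⁹ × 18.8×10⁻⁶ × 59.8 = 8.99×10⁷ Pa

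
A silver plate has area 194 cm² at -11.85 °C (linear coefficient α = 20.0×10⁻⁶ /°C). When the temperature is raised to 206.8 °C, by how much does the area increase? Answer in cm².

ΔA = 1.70 cm²

Area coefficient ≈ 2α; |ΔT| = 218.65 K
ΔA = 2αA₀ΔT = 2(20.0×10⁻⁶)(194)(218.65) = 1.70 cm²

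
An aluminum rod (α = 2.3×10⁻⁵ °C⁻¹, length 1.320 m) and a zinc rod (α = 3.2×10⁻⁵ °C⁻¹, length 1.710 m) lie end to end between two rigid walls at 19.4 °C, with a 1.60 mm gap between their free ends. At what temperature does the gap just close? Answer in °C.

T = 38.2 °C

α₁L₁ = 3.036×10⁻⁵ m/K, α₂L₂ = 5.472×10⁻⁵ m/K → total 8.508×10⁻⁵ m/K
ΔT = g/(α₁L₁+α₂L₂) = 1.60×10⁻³ / 8.508×10⁻⁵ = 18.806 K
T = 19.4 + 18.806 = 38.206 °C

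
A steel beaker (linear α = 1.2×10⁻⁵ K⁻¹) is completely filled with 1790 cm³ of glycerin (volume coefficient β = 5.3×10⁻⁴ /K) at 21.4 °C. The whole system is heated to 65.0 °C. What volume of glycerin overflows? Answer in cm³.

38.6 cm³

The beaker also expands: β_container ≈ 3α = 3.6×10⁻⁵ /K
Net overflow = V₀(β_liq − 3α_cont)ΔT
β − 3α = 5.30×10⁻⁴ − 3.6×10⁻⁵ = 4.94×10⁻⁴ /K; ΔT = 43.6 K
ΔV = 1790 × 4.94×10⁻⁴ × 43.6 = 38.6 cm³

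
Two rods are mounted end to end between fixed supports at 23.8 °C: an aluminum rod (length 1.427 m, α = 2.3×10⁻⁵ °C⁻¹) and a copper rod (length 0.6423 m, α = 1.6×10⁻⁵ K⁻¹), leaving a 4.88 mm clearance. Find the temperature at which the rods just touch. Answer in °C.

Gap closes when ΔL₁ + ΔL₂ = 4.88 mm = 4.88×10⁻³ m
(α₁L₁ + α₂L₂)ΔT = g
α₁L₁ + α₂L₂ = 2.3×10⁻⁵×1.427 + 1.6×10⁻⁵×0.6423 = 4.30978×10⁻⁵ m/K
ΔT = 4.88×10⁻³ / 4.30978×10⁻⁵ = 113.23 K
T = 23.8 + 113.23 = 137.03 °C

T = 137 °C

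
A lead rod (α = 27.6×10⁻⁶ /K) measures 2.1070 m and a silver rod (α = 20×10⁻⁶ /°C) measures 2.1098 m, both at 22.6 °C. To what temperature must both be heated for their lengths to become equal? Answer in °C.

T = 198.1 °C

Equal length when α₁L₁ΔT − α₂L₂ΔT = L₂ − L₁ = 2.80×10⁻³ m
α₁L₁ = 5.81532×10⁻⁵, α₂L₂ = 4.2196×10⁻⁵ → Δ(αL) = 1.59572×10⁻⁵ m/K
ΔT = 2.80×10⁻³ / 1.59572×10⁻⁵ = 175.469 K, so T = 22.6 + 175.469 = 198.069 °C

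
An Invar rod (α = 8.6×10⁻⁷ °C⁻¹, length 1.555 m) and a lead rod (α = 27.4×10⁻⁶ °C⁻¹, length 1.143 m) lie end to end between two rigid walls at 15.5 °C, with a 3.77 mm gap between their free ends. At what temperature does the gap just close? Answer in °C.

Gap closes when ΔL₁ + ΔL₂ = 3.77 mm = 3.77×10⁻³ m
(α₁L₁ + α₂L₂)ΔT = g
α₁L₁ + α₂L₂ = 8.6×10⁻⁷×1.555 + 27.4×10⁻⁶×1.143 = 3.26555×10⁻⁵ m/K
ΔT = 3.77×10⁻³ / 3.26555×10⁻⁵ = 115.45 K
T = 15.5 + 115.45 = 130.95 °C

T = 131 °C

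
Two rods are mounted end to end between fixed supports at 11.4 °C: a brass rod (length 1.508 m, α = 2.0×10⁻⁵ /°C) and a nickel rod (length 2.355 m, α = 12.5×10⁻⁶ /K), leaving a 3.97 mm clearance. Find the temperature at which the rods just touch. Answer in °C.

Gap closes when ΔL₁ + ΔL₂ = 3.97 mm = 3.97×10⁻³ m
(α₁L₁ + α₂L₂)ΔT = g
α₁L₁ + α₂L₂ = 2.0×10⁻⁵×1.508 + 12.5×10⁻⁶×2.355 = 5.95975×10⁻⁵ m/K
ΔT = 3.97×10⁻³ / 5.95975×10⁻⁵ = 66.614 K
T = 11.4 + 66.614 = 78.014 °C

T = 78.0 °C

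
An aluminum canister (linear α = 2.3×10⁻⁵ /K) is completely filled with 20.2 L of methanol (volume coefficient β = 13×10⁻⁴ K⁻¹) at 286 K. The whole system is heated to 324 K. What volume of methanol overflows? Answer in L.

The canister also expands: β_container ≈ 3α = 6.9×10⁻⁵ /K
Net overflow = V₀(β_liq − 3α_cont)ΔT
β − 3α = 1.30×10⁻³ − 6.9×10⁻⁵ = 1.231×10⁻³ /K; ΔT = 38 K
ΔV = 20.2 × 1.231×10⁻³ × 38 = 0.945 L

0.945 L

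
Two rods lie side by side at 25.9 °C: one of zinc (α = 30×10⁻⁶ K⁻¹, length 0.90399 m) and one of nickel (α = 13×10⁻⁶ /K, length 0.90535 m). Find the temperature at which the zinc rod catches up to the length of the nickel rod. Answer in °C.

T = 114.5 °C

L₁(1 + α₁ΔT) = L₂(1 + α₂ΔT) ⇒ ΔT = (L₂ − L₁)/(α₁L₁ − α₂L₂)
L₂ − L₁ = 0.90535 − 0.90399 = 1.36×10⁻³ m
α₁L₁ − α₂L₂ = 30×10⁻⁶×0.90399 − 13×10⁻⁶×0.90535 = 1.535015×10⁻⁵ m/K
ΔT = 1.36×10⁻³ / 1.535015×10⁻⁵ = 88.598 K
T = 25.9 + 88.598 = 114.498 °C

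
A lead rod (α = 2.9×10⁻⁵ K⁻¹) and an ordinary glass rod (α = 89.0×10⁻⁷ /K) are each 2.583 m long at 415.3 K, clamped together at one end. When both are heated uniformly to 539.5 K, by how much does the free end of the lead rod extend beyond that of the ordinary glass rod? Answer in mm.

ΔT = 124.2 K
lead: ΔL = 2.9×10⁻⁵ × 2.583 m × 124.2 = 9.3034×10⁻³ m = 9.3034 mm
ordinary glass: ΔL = 89.0×10⁻⁷ × 2.583 m × 124.2 = 2.8552×10⁻³ m = 2.8552 mm
difference = 9.3034 − 2.8552 = 6.4482 mm

6.45 mm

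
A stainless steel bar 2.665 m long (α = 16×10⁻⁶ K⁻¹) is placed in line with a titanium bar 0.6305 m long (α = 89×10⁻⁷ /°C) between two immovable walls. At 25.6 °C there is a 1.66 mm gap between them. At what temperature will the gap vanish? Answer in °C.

T = 60.0 °C

Gap closes when ΔL₁ + ΔL₂ = 1.66 mm = 1.66×10⁻³ m
(α₁L₁ + α₂L₂)ΔT = g
α₁L₁ + α₂L₂ = 16×10⁻⁶×2.665 + 89×10⁻⁷×0.6305 = 4.825145×10⁻⁵ m/K
ΔT = 1.66×10⁻³ / 4.825145×10⁻⁵ = 34.403 K
T = 25.6 + 34.403 = 60.003 °C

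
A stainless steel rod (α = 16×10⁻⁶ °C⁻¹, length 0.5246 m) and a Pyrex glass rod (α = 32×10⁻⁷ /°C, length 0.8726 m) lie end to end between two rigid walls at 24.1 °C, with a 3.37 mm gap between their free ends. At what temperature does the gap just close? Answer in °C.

T = 325 °C

α₁L₁ = 8.3936×10⁻⁶ m/K, α₂L₂ = 2.79232×10⁻⁶ m/K → total 1.118592×10⁻⁵ m/K
ΔT = g/(α₁L₁+α₂L₂) = 3.37×10⁻³ / 1.118592×10⁻⁵ = 301.27 K
T = 24.1 + 301.27 = 325.37 °C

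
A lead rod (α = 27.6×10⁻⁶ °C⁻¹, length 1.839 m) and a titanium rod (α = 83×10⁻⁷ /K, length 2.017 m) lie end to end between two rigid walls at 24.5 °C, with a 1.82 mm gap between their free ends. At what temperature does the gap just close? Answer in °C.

T = 51.5 °C

α₁L₁ = 5.07564×10⁻⁵ m/K, α₂L₂ = 1.67411×10⁻⁵ m/K → total 6.74975×10⁻⁵ m/K
ΔT = g/(α₁L₁+α₂L₂) = 1.82×10⁻³ / 6.74975×10⁻⁵ = 26.964 K
T = 24.5 + 26.964 = 51.464 °C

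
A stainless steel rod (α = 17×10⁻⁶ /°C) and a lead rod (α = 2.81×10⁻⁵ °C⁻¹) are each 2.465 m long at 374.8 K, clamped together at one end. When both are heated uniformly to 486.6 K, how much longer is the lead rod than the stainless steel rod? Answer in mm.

3.06 mm

ΔT = 111.8 K
stainless steel: ΔL = 17×10⁻⁶ × 2.465 m × 111.8 = 4.6850×10⁻³ m = 4.6850 mm
lead: ΔL = 2.81×10⁻⁵ × 2.465 m × 111.8 = 7.7440×10⁻³ m = 7.7440 mm
difference = 7.7440 − 4.6850 = 3.059 mm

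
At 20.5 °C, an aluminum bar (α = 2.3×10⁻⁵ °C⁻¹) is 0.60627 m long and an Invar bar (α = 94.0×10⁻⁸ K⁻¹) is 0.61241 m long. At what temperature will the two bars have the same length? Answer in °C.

T = 479.8 °C

Equal length when α₁L₁ΔT − α₂L₂ΔT = L₂ − L₁ = 6.14×10⁻³ m
α₁L₁ = 1.394421×10⁻⁵, α₂L₂ = 5.756654×10⁻⁷ → Δ(αL) = 1.33685446×10⁻⁵ m/K
ΔT = 6.14×10⁻³ / 1.33685446×10⁻⁵ = 459.287 K, so T = 20.5 + 459.287 = 479.787 °C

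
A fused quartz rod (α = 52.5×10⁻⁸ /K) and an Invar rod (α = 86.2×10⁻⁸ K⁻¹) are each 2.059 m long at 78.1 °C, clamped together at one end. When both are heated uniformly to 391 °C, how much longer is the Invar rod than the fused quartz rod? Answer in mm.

0.217 mm

ΔT = 312.9 K
fused quartz: ΔL = 52.5×10⁻⁸ × 2.059 m × 312.9 = 3.3824×10⁻⁴ m = 0.33824 mm
Invar: ΔL = 86.2×10⁻⁸ × 2.059 m × 312.9 = 5.5535×10⁻⁴ m = 0.55535 mm
difference = 0.55535 − 0.33824 = 0.21711 mm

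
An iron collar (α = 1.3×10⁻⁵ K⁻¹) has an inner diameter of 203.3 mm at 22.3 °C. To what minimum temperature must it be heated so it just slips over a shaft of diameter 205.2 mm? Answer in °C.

T = 741 °C

Required Δd = 205.2 − 203.3 = 1.9 mm
Δd = αd₀ΔT ⇒ ΔT = Δd/(αd₀) = 1.9 / (1.3×10⁻⁵ × 203.3) = 718.91 K
T_min = 22.3 + 718.91 = 741.21 °C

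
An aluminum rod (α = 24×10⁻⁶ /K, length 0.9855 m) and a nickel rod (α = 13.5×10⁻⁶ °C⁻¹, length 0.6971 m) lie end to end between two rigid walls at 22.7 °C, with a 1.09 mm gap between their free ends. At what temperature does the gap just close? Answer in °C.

Gap closes when ΔL₁ + ΔL₂ = 1.09 mm = 1.09×10⁻³ m
(α₁L₁ + α₂L₂)ΔT = g
α₁L₁ + α₂L₂ = 24×10⁻⁶×0.9855 + 13.5×10⁻⁶×0.6971 = 3.306285×10⁻⁵ m/K
ΔT = 1.09×10⁻³ / 3.306285×10⁻⁵ = 32.968 K
T = 22.7 + 32.968 = 55.668 °C

T = 55.7 °C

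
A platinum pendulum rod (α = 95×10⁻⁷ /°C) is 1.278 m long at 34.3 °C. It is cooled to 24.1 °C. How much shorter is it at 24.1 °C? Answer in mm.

ΔL = 0.124 mm

|ΔT| = |24.1 − 34.3| = 10.2 K
ΔL = αL₀ΔT = (95×10⁻⁷)(1.278)(10.2) = 1.24×10⁻⁴ m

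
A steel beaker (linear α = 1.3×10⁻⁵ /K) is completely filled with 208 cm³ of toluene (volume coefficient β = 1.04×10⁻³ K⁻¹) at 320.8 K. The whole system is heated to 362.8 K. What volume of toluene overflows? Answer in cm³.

8.74 cm³

The beaker also expands: β_container ≈ 3α = 3.9×10⁻⁵ /K
Net overflow = V₀(β_liq − 3α_cont)ΔT
β − 3α = 1.04×10⁻³ − 3.9×10⁻⁵ = 1.001×10⁻³ /K; ΔT = 42.0 K
ΔV = 208 × 1.001×10⁻³ × 42.0 = 8.74 cm³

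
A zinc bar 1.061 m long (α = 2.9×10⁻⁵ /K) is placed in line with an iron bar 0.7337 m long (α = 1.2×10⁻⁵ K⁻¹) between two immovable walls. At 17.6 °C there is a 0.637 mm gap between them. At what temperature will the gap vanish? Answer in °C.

T = 33.7 °C

Gap closes when ΔL₁ + ΔL₂ = 0.637 mm = 6.37×10⁻⁴ m
(α₁L₁ + α₂L₂)ΔT = g
α₁L₁ + α₂L₂ = 2.9×10⁻⁵×1.061 + 1.2×10⁻⁵×0.7337 = 3.95734×10⁻⁵ m/K
ΔT = 6.37×10⁻⁴ / 3.95734×10⁻⁵ = 16.097 K
T = 17.6 + 16.097 = 33.697 °C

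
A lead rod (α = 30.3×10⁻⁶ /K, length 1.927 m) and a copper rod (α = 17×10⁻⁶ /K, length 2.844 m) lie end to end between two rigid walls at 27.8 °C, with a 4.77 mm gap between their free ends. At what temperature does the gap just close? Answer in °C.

Gap closes when ΔL₁ + ΔL₂ = 4.77 mm = 4.77×10⁻³ m
(α₁L₁ + α₂L₂)ΔT = g
α₁L₁ + α₂L₂ = 30.3×10⁻⁶×1.927 + 17×10⁻⁶×2.844 = 1.067361×10⁻⁴ m/K
ΔT = 4.77×10⁻³ / 1.067361×10⁻⁴ = 44.690 K
T = 27.8 + 44.690 = 72.490 °C

T = 72.5 °C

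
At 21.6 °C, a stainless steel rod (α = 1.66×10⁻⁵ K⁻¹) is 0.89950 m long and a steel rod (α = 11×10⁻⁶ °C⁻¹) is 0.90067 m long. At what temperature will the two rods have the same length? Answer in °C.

T = 254.5 °C

L₁(1 + α₁ΔT) = L₂(1 + α₂ΔT) ⇒ ΔT = (L₂ − L₁)/(α₁L₁ − α₂L₂)
L₂ − L₁ = 0.90067 − 0.89950 = 1.17×10⁻³ m
α₁L₁ − α₂L₂ = 1.66×10⁻⁵×0.89950 − 11×10⁻⁶×0.90067 = 5.02433×10⁻⁶ m/K
ΔT = 1.17×10⁻³ / 5.02433×10⁻⁶ = 232.867 K
T = 21.6 + 232.867 = 254.467 °C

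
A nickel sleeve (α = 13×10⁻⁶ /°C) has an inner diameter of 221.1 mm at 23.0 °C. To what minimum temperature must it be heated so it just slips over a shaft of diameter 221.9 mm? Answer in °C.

T = 301 °C

Required Δd = 221.9 − 221.1 = 0.8 mm
Δd = αd₀ΔT ⇒ ΔT = Δd/(αd₀) = 0.8 / (13×10⁻⁶ × 221.1) = 278.33 K
T_min = 23.0 + 278.33 = 301.33 °C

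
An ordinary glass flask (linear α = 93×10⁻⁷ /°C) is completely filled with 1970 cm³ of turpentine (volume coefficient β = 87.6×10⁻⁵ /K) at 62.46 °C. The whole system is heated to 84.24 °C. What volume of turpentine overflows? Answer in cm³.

36.4 cm³

The flask also expands: β_container ≈ 3α = 2.79×10⁻⁵ /K
Net overflow = V₀(β_liq − 3α_cont)ΔT
β − 3α = 8.76×10⁻⁴ − 2.79×10⁻⁵ = 8.481×10⁻⁴ /K; ΔT = 21.78 K
ΔV = 1970 × 8.481×10⁻⁴ × 21.78 = 36.4 cm³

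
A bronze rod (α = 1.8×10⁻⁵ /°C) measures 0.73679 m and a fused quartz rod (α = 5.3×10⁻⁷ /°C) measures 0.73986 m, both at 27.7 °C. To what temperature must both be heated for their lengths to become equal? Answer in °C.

T = 266.2 °C

L₁(1 + α₁ΔT) = L₂(1 + α₂ΔT) ⇒ ΔT = (L₂ − L₁)/(α₁L₁ − α₂L₂)
L₂ − L₁ = 0.73986 − 0.73679 = 3.07×10⁻³ m
α₁L₁ − α₂L₂ = 1.8×10⁻⁵×0.73679 − 5.3×10⁻⁷×0.73986 = 1.28700942×10⁻⁵ m/K
ΔT = 3.07×10⁻³ / 1.28700942×10⁻⁵ = 238.537 K
T = 27.7 + 238.537 = 266.237 °C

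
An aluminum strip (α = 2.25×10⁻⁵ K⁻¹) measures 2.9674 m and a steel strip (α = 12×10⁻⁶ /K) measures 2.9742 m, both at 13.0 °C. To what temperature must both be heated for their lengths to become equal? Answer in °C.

L₁(1 + α₁ΔT) = L₂(1 + α₂ΔT) ⇒ ΔT = (L₂ − L₁)/(α₁L₁ − α₂L₂)
L₂ − L₁ = 2.9742 − 2.9674 = 6.80×10⁻³ m
α₁L₁ − α₂L₂ = 2.25×10⁻⁵×2.9674 − 12×10⁻⁶×2.9742 = 3.10761×10⁻⁵ m/K
ΔT = 6.80×10⁻³ / 3.10761×10⁻⁵ = 218.818 K
T = 13.0 + 218.818 = 231.818 °C

T = 231.8 °C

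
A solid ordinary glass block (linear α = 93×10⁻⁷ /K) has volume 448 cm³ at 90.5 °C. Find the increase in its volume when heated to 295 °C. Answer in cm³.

ΔV = 2.56 cm³

Isotropic solid: β ≈ 3α = 2.8×10⁻⁵ /K; ΔT = 204.5 K
ΔV = 3αV₀ΔT = 3(93×10⁻⁷)(448)(204.5) = 2.56 cm³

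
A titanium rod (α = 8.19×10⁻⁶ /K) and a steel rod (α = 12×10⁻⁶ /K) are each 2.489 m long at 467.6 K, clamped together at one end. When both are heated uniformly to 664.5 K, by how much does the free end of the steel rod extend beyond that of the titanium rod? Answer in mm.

ΔT = 196.9 K
titanium: ΔL = 8.19×10⁻⁶ × 2.489 m × 196.9 = 4.0138×10⁻³ m = 4.0138 mm
steel: ΔL = 12×10⁻⁶ × 2.489 m × 196.9 = 5.8810×10⁻³ m = 5.8810 mm
difference = 5.8810 − 4.0138 = 1.8672 mm

1.87 mm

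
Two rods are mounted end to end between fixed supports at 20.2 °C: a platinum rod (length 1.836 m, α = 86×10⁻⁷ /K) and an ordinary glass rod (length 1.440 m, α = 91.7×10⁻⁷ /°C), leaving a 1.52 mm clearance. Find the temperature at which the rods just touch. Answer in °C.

Gap closes when ΔL₁ + ΔL₂ = 1.52 mm = 1.52×10⁻³ m
(α₁L₁ + α₂L₂)ΔT = g
α₁L₁ + α₂L₂ = 86×10⁻⁷×1.836 + 91.7×10⁻⁷×1.440 = 2.89944×10⁻⁵ m/K
ΔT = 1.52×10⁻³ / 2.89944×10⁻⁵ = 52.424 K
T = 20.2 + 52.424 = 72.624 °C

T = 72.6 °C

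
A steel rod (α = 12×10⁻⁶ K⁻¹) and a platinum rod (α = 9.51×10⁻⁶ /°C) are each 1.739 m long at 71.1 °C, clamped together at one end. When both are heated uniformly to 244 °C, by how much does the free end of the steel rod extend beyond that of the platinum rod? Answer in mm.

ΔT = 172.9 K
steel: ΔL = 12×10⁻⁶ × 1.739 m × 172.9 = 3.6081×10⁻³ m = 3.6081 mm
platinum: ΔL = 9.51×10⁻⁶ × 1.739 m × 172.9 = 2.8594×10⁻³ m = 2.8594 mm
difference = 3.6081 − 2.8594 = 0.7487 mm

0.749 mm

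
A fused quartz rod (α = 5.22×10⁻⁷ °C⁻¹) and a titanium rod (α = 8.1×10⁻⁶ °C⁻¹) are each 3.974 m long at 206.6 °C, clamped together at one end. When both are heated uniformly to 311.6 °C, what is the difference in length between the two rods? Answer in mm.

3.16 mm

ΔT = 105.0 K
fused quartz: ΔL = 5.22×10⁻⁷ × 3.974 m × 105.0 = 2.1781×10⁻⁴ m = 0.21781 mm
titanium: ΔL = 8.1×10⁻⁶ × 3.974 m × 105.0 = 3.3799×10⁻³ m = 3.3799 mm
difference = 3.3799 − 0.21781 = 3.16209 mm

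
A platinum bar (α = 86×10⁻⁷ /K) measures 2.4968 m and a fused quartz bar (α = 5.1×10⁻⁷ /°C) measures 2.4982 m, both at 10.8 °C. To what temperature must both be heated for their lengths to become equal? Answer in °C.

L₁(1 + α₁ΔT) = L₂(1 + α₂ΔT) ⇒ ΔT = (L₂ − L₁)/(α₁L₁ − α₂L₂)
L₂ − L₁ = 2.4982 − 2.4968 = 1.40×10⁻³ m
α₁L₁ − α₂L₂ = 86×10⁻⁷×2.4968 − 5.1×10⁻⁷×2.4982 = 2.0198398×10⁻⁵ m/K
ΔT = 1.40×10⁻³ / 2.0198398×10⁻⁵ = 69.3124 K
T = 10.8 + 69.3124 = 80.1124 °C

T = 80.11 °C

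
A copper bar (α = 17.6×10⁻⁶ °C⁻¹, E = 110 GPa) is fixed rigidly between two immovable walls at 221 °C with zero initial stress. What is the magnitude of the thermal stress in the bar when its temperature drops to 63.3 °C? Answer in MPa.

σ = 305 MPa

Fully constrained: the free strain ε = αΔT is blocked, so σ = Eε = EαΔT.
|ΔT| = 157.7 K
σ = 110×10⁹ × 17.6×10⁻⁶ × 157.7 = 3.05×10⁸ Pa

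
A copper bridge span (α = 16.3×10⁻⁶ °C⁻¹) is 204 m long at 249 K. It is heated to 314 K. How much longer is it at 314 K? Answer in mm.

ΔL = 216 mm

|ΔT| = |314 − 249| = 65 K
ΔL = αL₀ΔT = (16.3×10⁻⁶)(204)(65) = 2.16×10⁻¹ m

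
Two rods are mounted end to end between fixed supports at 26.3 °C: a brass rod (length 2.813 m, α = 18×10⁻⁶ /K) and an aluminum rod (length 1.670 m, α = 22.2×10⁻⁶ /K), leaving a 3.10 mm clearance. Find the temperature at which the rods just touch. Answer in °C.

T = 61.6 °C

α₁L₁ = 5.0634×10⁻⁵ m/K, α₂L₂ = 3.7074×10⁻⁵ m/K → total 8.7708×10⁻⁵ m/K
ΔT = g/(α₁L₁+α₂L₂) = 3.10×10⁻³ / 8.7708×10⁻⁵ = 35.345 K
T = 26.3 + 35.345 = 61.645 °C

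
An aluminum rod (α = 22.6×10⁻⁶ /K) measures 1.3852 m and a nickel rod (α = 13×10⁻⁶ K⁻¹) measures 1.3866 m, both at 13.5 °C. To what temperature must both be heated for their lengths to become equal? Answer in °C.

T = 118.9 °C

L₁(1 + α₁ΔT) = L₂(1 + α₂ΔT) ⇒ ΔT = (L₂ − L₁)/(α₁L₁ − α₂L₂)
L₂ − L₁ = 1.3866 − 1.3852 = 1.40×10⁻³ m
α₁L₁ − α₂L₂ = 22.6×10⁻⁶×1.3852 − 13×10⁻⁶×1.3866 = 1.327972×10⁻⁵ m/K
ΔT = 1.40×10⁻³ / 1.327972×10⁻⁵ = 105.424 K
T = 13.5 + 105.424 = 118.924 °C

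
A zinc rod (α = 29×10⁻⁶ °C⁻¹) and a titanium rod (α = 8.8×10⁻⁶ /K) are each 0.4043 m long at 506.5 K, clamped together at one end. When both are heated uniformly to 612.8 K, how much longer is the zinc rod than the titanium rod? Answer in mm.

0.868 mm

ΔT = 106.3 K
zinc: ΔL = 29×10⁻⁶ × 0.4043 m × 106.3 = 1.2463×10⁻³ m = 1.2463 mm
titanium: ΔL = 8.8×10⁻⁶ × 0.4043 m × 106.3 = 3.7820×10⁻⁴ m = 0.37820 mm
difference = 1.2463 − 0.37820 = 0.8681 mm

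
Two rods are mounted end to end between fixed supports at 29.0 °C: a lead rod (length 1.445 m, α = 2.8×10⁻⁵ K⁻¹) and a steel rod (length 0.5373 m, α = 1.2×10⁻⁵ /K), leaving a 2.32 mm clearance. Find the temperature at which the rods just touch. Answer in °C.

T = 78.5 °C

α₁L₁ = 4.046×10⁻⁵ m/K, α₂L₂ = 6.4476×10⁻⁶ m/K → total 4.69076×10⁻⁵ m/K
ΔT = g/(α₁L₁+α₂L₂) = 2.32×10⁻³ / 4.69076×10⁻⁵ = 49.459 K
T = 29.0 + 49.459 = 78.459 °C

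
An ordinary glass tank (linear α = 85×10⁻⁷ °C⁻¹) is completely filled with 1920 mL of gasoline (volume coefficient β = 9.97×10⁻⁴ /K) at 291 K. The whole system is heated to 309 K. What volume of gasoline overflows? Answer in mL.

33.6 mL

The tank also expands: β_container ≈ 3α = 2.55×10⁻⁵ /K
Net overflow = V₀(β_liq − 3α_cont)ΔT
β − 3α = 9.97×10⁻⁴ − 2.55×10⁻⁵ = 9.715×10⁻⁴ /K; ΔT = 18 K
ΔV = 1920 × 9.715×10⁻⁴ × 18 = 33.6 mL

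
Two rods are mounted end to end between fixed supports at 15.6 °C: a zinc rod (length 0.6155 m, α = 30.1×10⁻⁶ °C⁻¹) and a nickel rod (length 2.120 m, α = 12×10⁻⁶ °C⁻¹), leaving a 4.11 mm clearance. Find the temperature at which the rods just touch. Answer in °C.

Gap closes when ΔL₁ + ΔL₂ = 4.11 mm = 4.11×10⁻³ m
(α₁L₁ + α₂L₂)ΔT = g
α₁L₁ + α₂L₂ = 30.1×10⁻⁶×0.6155 + 12×10⁻⁶×2.120 = 4.396655×10⁻⁵ m/K
ΔT = 4.11×10⁻³ / 4.396655×10⁻⁵ = 93.48 K
T = 15.6 + 93.48 = 109.08 °C

T = 109 °C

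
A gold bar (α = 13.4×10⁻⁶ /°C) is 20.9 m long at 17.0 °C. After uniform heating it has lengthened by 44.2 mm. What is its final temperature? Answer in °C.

T = 175 °C

ΔL = αL₀ΔT ⇒ ΔT = ΔL / (αL₀)
ΔT = 44.2×10⁻³ m / (13.4×10⁻⁶ × 20.9 m) = 157.82 K
T = 17.0 + 157.82 = 174.82 °C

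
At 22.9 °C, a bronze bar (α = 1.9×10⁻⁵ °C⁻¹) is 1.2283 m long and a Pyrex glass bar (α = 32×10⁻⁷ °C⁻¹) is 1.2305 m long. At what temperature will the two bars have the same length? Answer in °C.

L₁(1 + α₁ΔT) = L₂(1 + α₂ΔT) ⇒ ΔT = (L₂ − L₁)/(α₁L₁ − α₂L₂)
L₂ − L₁ = 1.2305 − 1.2283 = 2.20×10⁻³ m
α₁L₁ − α₂L₂ = 1.9×10⁻⁵×1.2283 − 32×10⁻⁷×1.2305 = 1.94001×10⁻⁵ m/K
ΔT = 2.20×10⁻³ / 1.94001×10⁻⁵ = 113.401 K
T = 22.9 + 113.401 = 136.301 °C

T = 136.3 °C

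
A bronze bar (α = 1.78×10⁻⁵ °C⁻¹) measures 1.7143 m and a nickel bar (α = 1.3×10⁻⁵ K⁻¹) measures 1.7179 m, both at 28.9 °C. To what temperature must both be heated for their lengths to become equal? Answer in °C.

T = 468.9 °C

Equal length when α₁L₁ΔT − α₂L₂ΔT = L₂ − L₁ = 3.60×10⁻³ m
α₁L₁ = 3.051454×10⁻⁵, α₂L₂ = 2.23327×10⁻⁵ → Δ(αL) = 8.18184×10⁻⁶ m/K
ΔT = 3.60×10⁻³ / 8.18184×10⁻⁶ = 439.999 K, so T = 28.9 + 439.999 = 468.899 °C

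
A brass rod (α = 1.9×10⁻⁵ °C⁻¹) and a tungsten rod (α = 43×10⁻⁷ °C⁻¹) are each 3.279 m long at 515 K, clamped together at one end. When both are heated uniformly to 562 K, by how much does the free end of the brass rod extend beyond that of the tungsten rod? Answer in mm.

2.27 mm

ΔT = 47 K
brass: ΔL = 1.9×10⁻⁵ × 3.279 m × 47 = 2.9281×10⁻³ m = 2.9281 mm
tungsten: ΔL = 43×10⁻⁷ × 3.279 m × 47 = 6.6269×10⁻⁴ m = 0.66269 mm
difference = 2.9281 − 0.66269 = 2.26541 mm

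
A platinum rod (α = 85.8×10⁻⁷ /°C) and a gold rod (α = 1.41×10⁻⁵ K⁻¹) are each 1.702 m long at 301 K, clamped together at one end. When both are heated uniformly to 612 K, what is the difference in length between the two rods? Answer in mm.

ΔT = 311 K
platinum: ΔL = 85.8×10⁻⁷ × 1.702 m × 311 = 4.5416×10⁻³ m = 4.5416 mm
gold: ΔL = 1.41×10⁻⁵ × 1.702 m × 311 = 7.4634×10⁻³ m = 7.4634 mm
difference = 7.4634 − 4.5416 = 2.9218 mm

2.92 mm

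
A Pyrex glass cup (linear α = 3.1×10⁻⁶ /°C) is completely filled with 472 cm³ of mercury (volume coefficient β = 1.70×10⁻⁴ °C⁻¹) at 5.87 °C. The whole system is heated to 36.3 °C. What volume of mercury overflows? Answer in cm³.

The cup also expands: β_container ≈ 3α = 9.3×10⁻⁶ /K
Net overflow = V₀(β_liq − 3α_cont)ΔT
β − 3α = 1.70×10⁻⁴ − 9.3×10⁻⁶ = 1.607×10⁻⁴ /K; ΔT = 30.43 K
ΔV = 472 × 1.607×10⁻⁴ × 30.43 = 2.31 cm³

2.31 cm³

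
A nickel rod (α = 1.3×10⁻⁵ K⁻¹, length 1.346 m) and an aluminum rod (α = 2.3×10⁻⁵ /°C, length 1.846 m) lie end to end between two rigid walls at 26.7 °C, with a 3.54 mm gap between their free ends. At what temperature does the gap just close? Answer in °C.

Gap closes when ΔL₁ + ΔL₂ = 3.54 mm = 3.54×10⁻³ m
(α₁L₁ + α₂L₂)ΔT = g
α₁L₁ + α₂L₂ = 1.3×10⁻⁵×1.346 + 2.3×10⁻⁵×1.846 = 5.9956×10⁻⁵ m/K
ΔT = 3.54×10⁻³ / 5.9956×10⁻⁵ = 59.043 K
T = 26.7 + 59.043 = 85.743 °C

T = 85.7 °C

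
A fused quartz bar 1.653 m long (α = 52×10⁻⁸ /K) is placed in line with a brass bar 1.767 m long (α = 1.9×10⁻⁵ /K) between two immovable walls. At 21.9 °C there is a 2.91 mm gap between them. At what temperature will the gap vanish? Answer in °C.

T = 106 °C

α₁L₁ = 8.5956×10⁻⁷ m/K, α₂L₂ = 3.3573×10⁻⁵ m/K → total 3.443256×10⁻⁵ m/K
ΔT = g/(α₁L₁+α₂L₂) = 2.91×10⁻³ / 3.443256×10⁻⁵ = 84.51 K
T = 21.9 + 84.51 = 106.41 °C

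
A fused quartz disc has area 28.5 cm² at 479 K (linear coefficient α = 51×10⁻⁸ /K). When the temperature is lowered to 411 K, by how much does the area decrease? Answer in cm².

ΔA = 0.00198 cm²

Area coefficient ≈ 2α; |ΔT| = 68 K
ΔA = 2αA₀ΔT = 2(51×10⁻⁸)(28.5)(68) = 1.98×10⁻³ cm²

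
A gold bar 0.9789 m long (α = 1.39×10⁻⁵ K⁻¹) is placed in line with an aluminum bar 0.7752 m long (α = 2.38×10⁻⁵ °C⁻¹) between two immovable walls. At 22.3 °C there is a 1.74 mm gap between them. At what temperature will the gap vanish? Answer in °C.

T = 76.6 °C

Gap closes when ΔL₁ + ΔL₂ = 1.74 mm = 1.74×10⁻³ m
(α₁L₁ + α₂L₂)ΔT = g
α₁L₁ + α₂L₂ = 1.39×10⁻⁵×0.9789 + 2.38×10⁻⁵×0.7752 = 3.205647×10⁻⁵ m/K
ΔT = 1.74×10⁻³ / 3.205647×10⁻⁵ = 54.279 K
T = 22.3 + 54.279 = 76.579 °C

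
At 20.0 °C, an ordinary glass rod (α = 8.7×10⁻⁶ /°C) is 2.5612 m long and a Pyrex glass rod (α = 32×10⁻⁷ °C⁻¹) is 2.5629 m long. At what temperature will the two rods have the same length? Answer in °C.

L₁(1 + α₁ΔT) = L₂(1 + α₂ΔT) ⇒ ΔT = (L₂ − L₁)/(α₁L₁ − α₂L₂)
L₂ − L₁ = 2.5629 − 2.5612 = 1.70×10⁻³ m
α₁L₁ − α₂L₂ = 8.7×10⁻⁶×2.5612 − 32×10⁻⁷×2.5629 = 1.408116×10⁻⁵ m/K
ΔT = 1.70×10⁻³ / 1.408116×10⁻⁵ = 120.729 K
T = 20.0 + 120.729 = 140.729 °C

T = 140.7 °C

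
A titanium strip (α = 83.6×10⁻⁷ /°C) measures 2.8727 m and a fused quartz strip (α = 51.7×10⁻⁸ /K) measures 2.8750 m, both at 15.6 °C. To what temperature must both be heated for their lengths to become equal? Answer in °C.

T = 117.7 °C

Equal length when α₁L₁ΔT − α₂L₂ΔT = L₂ − L₁ = 2.30×10⁻³ m
α₁L₁ = 2.4015772×10⁻⁵, α₂L₂ = 1.486375×10⁻⁶ → Δ(αL) = 2.2529397×10⁻⁵ m/K
ΔT = 2.30×10⁻³ / 2.2529397×10⁻⁵ = 102.089 K, so T = 15.6 + 102.089 = 117.689 °C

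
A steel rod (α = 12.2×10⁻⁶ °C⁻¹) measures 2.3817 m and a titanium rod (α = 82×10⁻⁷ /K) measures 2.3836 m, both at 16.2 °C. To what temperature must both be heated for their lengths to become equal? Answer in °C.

T = 216.0 °C

Equal length when α₁L₁ΔT − α₂L₂ΔT = L₂ − L₁ = 1.90×10⁻³ m
α₁L₁ = 2.905674×10⁻⁵, α₂L₂ = 1.954552×10⁻⁵ → Δ(αL) = 9.51122×10⁻⁶ m/K
ΔT = 1.90×10⁻³ / 9.51122×10⁻⁶ = 199.764 K, so T = 16.2 + 199.764 = 215.964 °C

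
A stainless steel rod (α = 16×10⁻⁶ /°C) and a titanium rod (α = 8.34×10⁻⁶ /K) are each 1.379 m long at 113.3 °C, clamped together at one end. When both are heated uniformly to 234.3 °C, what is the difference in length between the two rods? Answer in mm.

1.28 mm

ΔT = 121.0 K
stainless steel: ΔL = 16×10⁻⁶ × 1.379 m × 121.0 = 2.6697×10⁻³ m = 2.6697 mm
titanium: ΔL = 8.34×10⁻⁶ × 1.379 m × 121.0 = 1.3916×10⁻³ m = 1.3916 mm
difference = 2.6697 − 1.3916 = 1.2781 mm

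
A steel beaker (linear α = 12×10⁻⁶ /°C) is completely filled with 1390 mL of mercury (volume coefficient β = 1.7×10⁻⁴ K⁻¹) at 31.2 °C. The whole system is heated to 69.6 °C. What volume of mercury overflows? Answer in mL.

7.15 mL

The beaker also expands: β_container ≈ 3α = 3.6×10⁻⁵ /K
Net overflow = V₀(β_liq − 3α_cont)ΔT
β − 3α = 1.70×10⁻⁴ − 3.6×10⁻⁵ = 1.34×10⁻⁴ /K; ΔT = 38.4 K
ΔV = 1390 × 1.34×10⁻⁴ × 38.4 = 7.15 mL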